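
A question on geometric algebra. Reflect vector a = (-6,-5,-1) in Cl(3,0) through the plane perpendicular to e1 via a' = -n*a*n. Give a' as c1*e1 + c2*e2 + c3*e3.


Reflection formula: a' = -n*a*n, with n = e1 (unit vector, n^2 = 1).
For reflection through hyperplane perp to e1:
The component along e1 flips sign, others stay.
a = (-6, -5, -1)
a' = (6, -5, -1)
a' = 6*e1 - 5*e2 - 1*e3


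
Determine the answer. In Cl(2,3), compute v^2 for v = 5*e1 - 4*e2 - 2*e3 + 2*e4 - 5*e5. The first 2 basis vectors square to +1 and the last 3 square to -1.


v^2 = sum of c_i^2 * e_i^2
Positive signature terms (e_i^2 = +1): 5^2 + (-4)^2 = 41
Negative signature terms (e_j^2 = -1): (-2)^2 + 2^2 + (-5)^2 = 33
v^2 = 41 - 33 = 8


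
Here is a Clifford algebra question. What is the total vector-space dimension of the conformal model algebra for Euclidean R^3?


The conformal model of R^3 uses Cl(4,1): the 3 Euclidean generators plus two extra orthogonal generators e+ (e+^2 = +1) and e- (e-^2 = -1), from which the null vectors e0, einf are built.
Number of generators m = 3 + 2 = 5.
dim Cl(p,q) = 2^m = 2^5 = 32


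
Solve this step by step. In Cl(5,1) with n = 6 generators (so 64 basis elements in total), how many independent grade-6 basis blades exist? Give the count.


Number of grade-k basis blades in Cl(p,q) with n = p + q is C(n, k).
n = 5 + 1 = 6
C(6, 6) = 6! / (6! * 0!)
= 720 / (720 * 1)
= 1


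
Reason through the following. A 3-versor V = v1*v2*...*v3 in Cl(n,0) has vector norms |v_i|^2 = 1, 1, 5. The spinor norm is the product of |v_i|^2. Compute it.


Spinor norm N(V) = |v1|^2 * |v2|^2 * ... * |v3|^2
= 1 * 1 * 5
Running product: 1, 1, 5
N(V) = 5


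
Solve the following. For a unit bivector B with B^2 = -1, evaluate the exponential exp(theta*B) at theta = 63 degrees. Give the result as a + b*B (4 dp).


For a unit bivector B with B^2 = -1, the exponential series gives
e^(theta*B) = cos(theta) + sin(theta)*B (the GA analogue of Euler's formula).
theta = 63 degrees = 1.099557 rad
cos(63 deg) = 0.4540
sin(63 deg) = 0.8910
exp(theta*B) = 0.4540 + 0.8910*B


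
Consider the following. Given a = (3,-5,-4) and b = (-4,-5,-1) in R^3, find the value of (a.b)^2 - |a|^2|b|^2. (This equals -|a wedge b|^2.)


a . b = 3*(-4) + (-5)*(-5) + (-4)*(-1)
= -12 + 25 + 4 = 17
|a|^2 = 3^2 + (-5)^2 + (-4)^2 = 50
|b|^2 = (-4)^2 + (-5)^2 + (-1)^2 = 42
(a.b)^2 = 17^2 = 289
|a|^2 * |b|^2 = 50 * 42 = 2100
Result = 289 - 2100 = -1811


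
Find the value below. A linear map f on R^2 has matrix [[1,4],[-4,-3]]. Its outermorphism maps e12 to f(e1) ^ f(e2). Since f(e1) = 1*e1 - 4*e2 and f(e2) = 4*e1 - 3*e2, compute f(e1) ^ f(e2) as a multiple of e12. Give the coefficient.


The outermorphism of a linear map f sends e1^e2 to f(e1)^f(e2).
f(e1) = 1*e1 - 4*e2
f(e2) = 4*e1 - 3*e2
f(e1) ^ f(e2) = (1*e1 - 4*e2) ^ (4*e1 - 3*e2)
= 1*(-3)*e12 + (-4)*4*e21
= (-3 - (-16))*e12
= 13*e12
Coefficient = 13


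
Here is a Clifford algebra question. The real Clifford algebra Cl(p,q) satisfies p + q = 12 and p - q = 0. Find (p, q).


We need p + q = 12 and p - q = 0.
Adding: 2p = 12 + 0 = 12, so p = 6.
Then q = 12 - 6 = 6.
(p, q) = (6, 6)


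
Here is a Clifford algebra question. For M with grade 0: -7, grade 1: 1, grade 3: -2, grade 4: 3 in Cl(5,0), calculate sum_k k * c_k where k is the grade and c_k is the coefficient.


Grade-weighted sum = sum of grade_k * coefficient_k
0*(-7) = 0
1*1 = 1
3*(-2) = -6
4*3 = 12
Total = 0 + 1 + (-6) + 12 = 7


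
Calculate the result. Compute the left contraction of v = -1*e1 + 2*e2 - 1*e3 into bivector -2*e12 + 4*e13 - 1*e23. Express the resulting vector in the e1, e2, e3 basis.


Left contraction v _| B = <vB>_1 (grade-1 part of the geometric product vB).
Using e1_|e12 = e2, e2_|e12 = -e1, e1_|e13 = e3, e3_|e13 = -e1, e2_|e23 = e3, e3_|e23 = -e2:
e1 coeff: -v2*b12 - v3*b13 = -(2)*(-2) - (-1)*(4) = 8
e2 coeff: v1*b12 - v3*b23 = (-1)*(-2) - (-1)*(-1) = 1
e3 coeff: v1*b13 + v2*b23 = (-1)*(4) + (2)*(-1) = -6
v _| B = 8*e1 + 1*e2 - 6*e3


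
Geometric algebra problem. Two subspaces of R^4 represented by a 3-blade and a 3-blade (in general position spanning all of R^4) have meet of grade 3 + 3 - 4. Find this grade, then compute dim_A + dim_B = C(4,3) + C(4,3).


Meet grade = grade(A) + grade(B) - n
= 3 + 3 - 4 = 2
C(4,3) = 4
C(4,3) = 4
dim_A + dim_B = 4 + 4 = 8


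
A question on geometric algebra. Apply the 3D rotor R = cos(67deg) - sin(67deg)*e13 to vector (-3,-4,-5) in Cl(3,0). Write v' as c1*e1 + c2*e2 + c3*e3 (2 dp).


Rotor R = cos(67deg) - sin(67deg)*e13
Rotation angle theta = 2 * 67 = 134 degrees in the e13 plane (e1 -> e3).
The component perpendicular to the plane (e2) is invariant: v'_2 = v2 = -4.00
cos(134deg) = -0.6947, sin(134deg) = 0.7193
v'_1 = v1*cos(theta) - v3*sin(theta) = -3*(-0.6947) - (-5)*0.7193 = 5.68
v'_3 = v1*sin(theta) + v3*cos(theta) = -3*0.7193 + (-5)*(-0.6947) = 1.32
v' = 5.68*e1 - 4.00*e2 + 1.32*e3


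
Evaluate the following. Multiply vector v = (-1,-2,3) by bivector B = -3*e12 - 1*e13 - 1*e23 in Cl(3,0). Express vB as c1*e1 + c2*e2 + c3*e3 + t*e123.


vB has grade-1 (vector) and grade-3 (trivector) parts: vB = (v _| B) + (v ^ B).
Vector part <vB>_1:
  e1: -v2*b12 - v3*b13 = -(-2)*(-3) - (3)*(-1) = -3
  e2: v1*b12 - v3*b23 = (-1)*(-3) - (3)*(-1) = 6
  e3: v1*b13 + v2*b23 = (-1)*(-1) + (-2)*(-1) = 3
Trivector part <vB>_3:
  e123: v1*b23 - v2*b13 + v3*b12 = (-1)*(-1) - (-2)*(-1) + (3)*(-3) = -10
vB = -3*e1 + 6*e2 + 3*e3 - 10*e123


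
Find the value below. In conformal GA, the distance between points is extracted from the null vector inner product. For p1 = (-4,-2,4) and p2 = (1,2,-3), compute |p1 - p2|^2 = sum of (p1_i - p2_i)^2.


p1 - p2 = (-5, -4, 7)
|p1 - p2|^2 = (-5)^2 + (-4)^2 + 7^2
= 25 + 16 + 49
= 90


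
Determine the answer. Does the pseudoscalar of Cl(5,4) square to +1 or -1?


The pseudoscalar I = e1...e_n (product of all n generators) of Cl(p,q) satisfies I^2 = (-1)^(q + n(n-1)/2).
p = 5, q = 4, n = p + q = 9
n(n-1)/2 = 9 * 8 / 2 = 36
Exponent = q + n(n-1)/2 = 4 + 36 = 40
I^2 = (-1)^40 = +1


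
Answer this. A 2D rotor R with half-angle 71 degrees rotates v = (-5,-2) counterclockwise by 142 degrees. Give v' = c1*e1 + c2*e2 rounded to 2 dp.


Rotor R = cos(71deg) - sin(71deg)*e12
Rotation angle theta = 2 * 71 = 142 degrees
v' = R*v*~R rotates v by theta.
cos(142deg) = -0.7880, sin(142deg) = 0.6157
v'_1 = -5*cos(142deg) - (-2)*sin(142deg)
= -5*(-0.7880) - (-2)*0.6157
= 5.17
v'_2 = -5*sin(142deg) + (-2)*cos(142deg)
= -5*0.6157 + (-2)*(-0.7880)
= -1.50
v' = 5.17*e1 - 1.50*e2


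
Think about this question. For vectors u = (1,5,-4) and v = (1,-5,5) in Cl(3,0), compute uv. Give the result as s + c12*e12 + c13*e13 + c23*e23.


In Cl(3,0): e_i^2 = 1, e_ie_j = -e_je_i for i != j.
Scalar part = u . v = 1*1 + 5*(-5) + (-4)*5
= 1 + (-25) + (-20) = -44
e12 coeff = 1*(-5) - 5*1 = -5 - 5 = -10
e13 coeff = 1*5 - (-4)*1 = 5 - (-4) = 9
e23 coeff = 5*5 - (-4)*(-5) = 25 - 20 = 5
uv = -44 - 10*e12 + 9*e13 + 5*e23


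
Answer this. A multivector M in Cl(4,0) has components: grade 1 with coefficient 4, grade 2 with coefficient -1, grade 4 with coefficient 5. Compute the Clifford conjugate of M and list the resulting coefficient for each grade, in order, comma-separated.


Clifford conjugate sign for grade k: (-1)^(k(k+1)/2)
Grade 1: (-1)^(1*2/2) = (-1)^1 = -1, coeff 4 -> -4
Grade 2: (-1)^(2*3/2) = (-1)^3 = -1, coeff -1 -> 1
Grade 4: (-1)^(4*5/2) = (-1)^10 = 1, coeff 5 -> 5
Conjugated coefficients: -4, 1, 5


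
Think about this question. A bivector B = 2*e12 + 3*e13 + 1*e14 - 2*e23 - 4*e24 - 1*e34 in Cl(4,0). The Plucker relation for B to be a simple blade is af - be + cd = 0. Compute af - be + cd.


Plucker relation: af - be + cd
a*f = 2*(-1) = -2
b*e = 3*(-4) = -12
c*d = 1*(-2) = -2
af - be + cd = -2 - (-12) + (-2)
= 8


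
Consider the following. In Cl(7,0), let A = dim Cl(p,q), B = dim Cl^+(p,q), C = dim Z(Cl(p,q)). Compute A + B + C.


n = 7 + 0 = 7
Total dim = 2^7 = 128
Even subalgebra dim = 2^6 = 64
n is odd, so center dim = 2
Sum = 128 + 64 + 2 = 194


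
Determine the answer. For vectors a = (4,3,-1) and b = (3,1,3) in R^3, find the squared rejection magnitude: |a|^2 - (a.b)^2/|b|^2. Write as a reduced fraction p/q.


|a|^2 = 4^2 + 3^2 + (-1)^2 = 26
|b|^2 = 3^2 + 1^2 + 3^2 = 19
a . b = 4*3 + 3*1 + (-1)*3 = 12
(a.b)^2 = 12^2 = 144
|rej|^2 = 26 - 144/19
= (494 - 144)/19
= 350/19
In lowest terms: 350/19


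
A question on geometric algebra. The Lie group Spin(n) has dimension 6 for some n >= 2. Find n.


dim Spin(n) = dim so(n) = n(n-1)/2.
Solve n(n-1)/2 = 6, i.e. n^2 - n - 12 = 0.
Discriminant = 1 + 8*6 = 49
n = (1 + sqrt(49))/2 = (1 + 7)/2 = 4


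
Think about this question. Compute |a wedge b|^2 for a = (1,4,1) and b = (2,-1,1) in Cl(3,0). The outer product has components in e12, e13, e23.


a wedge b = (a1*b2 - a2*b1)*e12 + (a1*b3 - a3*b1)*e13 + (a2*b3 - a3*b2)*e23
e12 coeff: 1*(-1) - 4*2 = -1 - 8 = -9
e13 coeff: 1*1 - 1*2 = 1 - 2 = -1
e23 coeff: 4*1 - 1*(-1) = 4 - (-1) = 5
|a wedge b|^2 = (-9)^2 + (-1)^2 + 5^2
= 81 + 1 + 25
= 107


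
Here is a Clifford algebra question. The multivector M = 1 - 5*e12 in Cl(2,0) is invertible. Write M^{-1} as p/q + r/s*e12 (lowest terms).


M = 1 - 5*e12, where e12^2 = -1.
Since M commutes with its reverse ~M = a - b*e12, M * ~M = a^2 - b^2*e12^2 = a^2 + b^2.
So M^{-1} = ~M / (a^2 + b^2) = (a - b*e12)/(a^2 + b^2).
a^2 + b^2 = 1 + 25 = 26
Scalar part = 1/26 = 1/26
Bivector coeff = 5/26 = 5/26
M^{-1} = 1/26 + 5/26*e12


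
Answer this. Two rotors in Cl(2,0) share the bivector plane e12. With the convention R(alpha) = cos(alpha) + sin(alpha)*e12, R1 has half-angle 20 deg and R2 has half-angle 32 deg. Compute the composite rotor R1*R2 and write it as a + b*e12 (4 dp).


Same-plane rotors commute and their half-angles add:
R1*R2 = cos(a1 + a2) + sin(a1 + a2)*e12.
a1 + a2 = 20 + 32 = 52 deg
cos(52 deg) = 0.6157
sin(52 deg) = 0.7880
R1*R2 = 0.6157 + 0.7880*e12


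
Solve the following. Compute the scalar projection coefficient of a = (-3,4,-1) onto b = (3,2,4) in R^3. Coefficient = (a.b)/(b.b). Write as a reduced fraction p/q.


Projection coefficient = (a . b) / (b . b)
a . b = (-3)*3 + 4*2 + (-1)*4
= -9 + 8 + (-4) = -5
b . b = 3^2 + 2^2 + 4^2
= 9 + 4 + 16 = 29
Coefficient = -5/29
In lowest terms: -5/29


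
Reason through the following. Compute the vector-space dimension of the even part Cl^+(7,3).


Even subalgebra dimension = 2^(n-1)
n = 7 + 3 = 10
2^(10 - 1) = 2^9 = 512
Verification: sum of C(10,k) for even k = 1 + 45 + 210 + 210 + 45 + 1 = 512
Result = 512


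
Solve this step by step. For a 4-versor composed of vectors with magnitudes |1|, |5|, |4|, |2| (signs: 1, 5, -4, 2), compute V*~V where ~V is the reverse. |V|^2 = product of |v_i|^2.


Each vector v_i has |v_i|^2 = s_i^2
Squared scales: 1^2 = 1, 5^2 = 25, (-4)^2 = 16, 2^2 = 4
|V|^2 = 1 * 25 * 16 * 4
= 1600


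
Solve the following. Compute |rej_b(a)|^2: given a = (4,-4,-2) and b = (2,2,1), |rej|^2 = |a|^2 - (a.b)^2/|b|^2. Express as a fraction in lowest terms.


|a|^2 = 4^2 + (-4)^2 + (-2)^2 = 36
|b|^2 = 2^2 + 2^2 + 1^2 = 9
a . b = 4*2 + (-4)*2 + (-2)*1 = -2
(a.b)^2 = (-2)^2 = 4
|rej|^2 = 36 - 4/9
= (324 - 4)/9
= 320/9
In lowest terms: 320/9


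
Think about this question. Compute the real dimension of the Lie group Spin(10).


Spin(n) double-covers SO(n); both have Lie algebra so(n) of dimension n(n-1)/2.
n = 10
n(n-1) = 10 * 9 = 90
dim Spin(10) = 90/2 = 45


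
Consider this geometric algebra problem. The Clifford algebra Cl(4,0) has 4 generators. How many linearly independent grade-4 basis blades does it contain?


Number of grade-k basis blades in Cl(p,q) with n = p + q is C(n, k).
n = 4 + 0 = 4
C(4, 4) = 4! / (4! * 0!)
= 24 / (24 * 1)
= 1


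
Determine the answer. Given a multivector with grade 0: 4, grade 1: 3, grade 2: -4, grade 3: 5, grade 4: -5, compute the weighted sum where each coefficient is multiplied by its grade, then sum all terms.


Grade-weighted sum = sum of grade_k * coefficient_k
0*4 = 0
1*3 = 3
2*(-4) = -8
3*5 = 15
4*(-5) = -20
Total = 0 + 3 + (-8) + 15 + (-20) = -10


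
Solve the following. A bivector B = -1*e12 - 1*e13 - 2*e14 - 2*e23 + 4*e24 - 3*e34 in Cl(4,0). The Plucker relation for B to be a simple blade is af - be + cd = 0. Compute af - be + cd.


Plucker relation: af - be + cd
a*f = (-1)*(-3) = 3
b*e = (-1)*4 = -4
c*d = (-2)*(-2) = 4
af - be + cd = 3 - (-4) + 4
= 11


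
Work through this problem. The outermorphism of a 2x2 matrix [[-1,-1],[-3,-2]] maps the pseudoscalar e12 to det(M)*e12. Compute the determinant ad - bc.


The outermorphism of a linear map f sends e1^e2 to f(e1)^f(e2).
f(e1) = -1*e1 - 3*e2
f(e2) = -1*e1 - 2*e2
f(e1) ^ f(e2) = (-1*e1 - 3*e2) ^ (-1*e1 - 2*e2)
= (-1)*(-2)*e12 + (-3)*(-1)*e21
= (2 - 3)*e12
= -1*e12
Coefficient = -1


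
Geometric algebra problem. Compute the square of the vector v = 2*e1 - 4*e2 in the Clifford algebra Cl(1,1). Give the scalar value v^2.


v^2 = sum of c_i^2 * e_i^2
Positive signature terms (e_i^2 = +1): 2^2 = 4
Negative signature terms (e_j^2 = -1): (-4)^2 = 16
v^2 = 4 - 16 = -12


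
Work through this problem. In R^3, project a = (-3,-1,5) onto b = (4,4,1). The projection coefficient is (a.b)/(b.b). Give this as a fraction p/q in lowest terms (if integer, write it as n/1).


Projection coefficient = (a . b) / (b . b)
a . b = (-3)*4 + (-1)*4 + 5*1
= -12 + (-4) + 5 = -11
b . b = 4^2 + 4^2 + 1^2
= 16 + 16 + 1 = 33
Coefficient = -11/33
In lowest terms: -1/3


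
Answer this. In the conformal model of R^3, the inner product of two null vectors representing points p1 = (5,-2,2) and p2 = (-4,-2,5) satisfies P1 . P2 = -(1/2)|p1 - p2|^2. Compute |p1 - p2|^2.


p1 - p2 = (9, 0, -3)
|p1 - p2|^2 = 9^2 + 0^2 + (-3)^2
= 81 + 0 + 9
= 90


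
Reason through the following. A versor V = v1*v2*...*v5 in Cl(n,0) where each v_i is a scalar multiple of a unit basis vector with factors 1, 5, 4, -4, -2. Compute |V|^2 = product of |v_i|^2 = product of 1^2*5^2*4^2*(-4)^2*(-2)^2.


Each vector v_i has |v_i|^2 = s_i^2
Squared scales: 1^2 = 1, 5^2 = 25, 4^2 = 16, (-4)^2 = 16, (-2)^2 = 4
|V|^2 = 1 * 25 * 16 * 16 * 4
= 25600


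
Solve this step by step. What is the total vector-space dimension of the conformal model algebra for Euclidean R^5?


The conformal model of R^5 uses Cl(6,1): the 5 Euclidean generators plus two extra orthogonal generators e+ (e+^2 = +1) and e- (e-^2 = -1), from which the null vectors e0, einf are built.
Number of generators m = 5 + 2 = 7.
dim Cl(p,q) = 2^m = 2^7 = 128


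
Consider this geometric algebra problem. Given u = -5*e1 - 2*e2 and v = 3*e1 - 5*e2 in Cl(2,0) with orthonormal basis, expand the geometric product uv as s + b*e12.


Expand: (-5*e1 - 2*e2)(3*e1 - 5*e2)
= (-5)*3*e1e1 + (-5)*(-5)*e1e2 + (-2)*3*e2e1 + (-2)*(-5)*e2e2
Using e1^2 = e2^2 = 1, e2e1 = -e1e2:
Scalar part s = (-5)*3 + (-2)*(-5) = -15 + 10 = -5
Bivector part b = (-5)*(-5) - (-2)*3 = 25 - (-6) = 31
uv = -5 + 31*e12


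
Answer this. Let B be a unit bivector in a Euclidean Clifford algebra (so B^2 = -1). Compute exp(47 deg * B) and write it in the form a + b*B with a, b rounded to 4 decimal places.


For a unit bivector B with B^2 = -1, the exponential series gives
e^(theta*B) = cos(theta) + sin(theta)*B (the GA analogue of Euler's formula).
theta = 47 degrees = 0.820305 rad
cos(47 deg) = 0.6820
sin(47 deg) = 0.7314
exp(theta*B) = 0.6820 + 0.7314*B


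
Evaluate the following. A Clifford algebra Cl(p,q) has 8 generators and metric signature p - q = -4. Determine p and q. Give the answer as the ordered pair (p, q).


We need p + q = 8 and p - q = -4.
Adding: 2p = 8 + (-4) = 4, so p = 2.
Then q = 8 - 2 = 6.
(p, q) = (2, 6)


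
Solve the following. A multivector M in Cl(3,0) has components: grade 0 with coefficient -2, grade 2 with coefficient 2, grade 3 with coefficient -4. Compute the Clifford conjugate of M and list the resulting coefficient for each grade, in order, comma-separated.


Clifford conjugate sign for grade k: (-1)^(k(k+1)/2)
Grade 0: (-1)^(0*1/2) = (-1)^0 = 1, coeff -2 -> -2
Grade 2: (-1)^(2*3/2) = (-1)^3 = -1, coeff 2 -> -2
Grade 3: (-1)^(3*4/2) = (-1)^6 = 1, coeff -4 -> -4
Conjugated coefficients: -2, -2, -4


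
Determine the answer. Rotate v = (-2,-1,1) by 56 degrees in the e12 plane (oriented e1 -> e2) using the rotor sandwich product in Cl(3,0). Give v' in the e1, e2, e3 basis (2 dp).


Rotor R = cos(28deg) - sin(28deg)*e12
Rotation angle theta = 2 * 28 = 56 degrees in the e12 plane (e1 -> e2).
The component perpendicular to the plane (e3) is invariant: v'_3 = v3 = 1.00
cos(56deg) = 0.5592, sin(56deg) = 0.8290
v'_1 = v1*cos(theta) - v2*sin(theta) = -2*0.5592 - (-1)*0.8290 = -0.29
v'_2 = v1*sin(theta) + v2*cos(theta) = -2*0.8290 + (-1)*0.5592 = -2.22
v' = -0.29*e1 - 2.22*e2 + 1.00*e3


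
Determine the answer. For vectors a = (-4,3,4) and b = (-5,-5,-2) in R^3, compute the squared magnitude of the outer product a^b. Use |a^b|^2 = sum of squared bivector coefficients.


a wedge b = (a1*b2 - a2*b1)*e12 + (a1*b3 - a3*b1)*e13 + (a2*b3 - a3*b2)*e23
e12 coeff: (-4)*(-5) - 3*(-5) = 20 - (-15) = 35
e13 coeff: (-4)*(-2) - 4*(-5) = 8 - (-20) = 28
e23 coeff: 3*(-2) - 4*(-5) = -6 - (-20) = 14
|a wedge b|^2 = 35^2 + 28^2 + 14^2
= 1225 + 784 + 196
= 2205


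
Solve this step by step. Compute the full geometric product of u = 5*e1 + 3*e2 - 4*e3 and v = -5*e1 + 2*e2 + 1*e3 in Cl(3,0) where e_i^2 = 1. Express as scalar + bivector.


In Cl(3,0): e_i^2 = 1, e_ie_j = -e_je_i for i != j.
Scalar part = u . v = 5*(-5) + 3*2 + (-4)*1
= -25 + 6 + (-4) = -23
e12 coeff = 5*2 - 3*(-5) = 10 - (-15) = 25
e13 coeff = 5*1 - (-4)*(-5) = 5 - 20 = -15
e23 coeff = 3*1 - (-4)*2 = 3 - (-8) = 11
uv = -23 + 25*e12 - 15*e13 + 11*e23


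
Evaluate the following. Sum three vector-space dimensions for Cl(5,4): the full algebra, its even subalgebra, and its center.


n = 5 + 4 = 9
Total dim = 2^9 = 512
Even subalgebra dim = 2^8 = 256
n is odd, so center dim = 2
Sum = 512 + 256 + 2 = 770


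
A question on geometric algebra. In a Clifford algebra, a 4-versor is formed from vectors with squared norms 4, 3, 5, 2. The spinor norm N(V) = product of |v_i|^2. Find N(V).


Spinor norm N(V) = |v1|^2 * |v2|^2 * ... * |v4|^2
= 4 * 3 * 5 * 2
Running product: 4, 12, 60, 120
N(V) = 120


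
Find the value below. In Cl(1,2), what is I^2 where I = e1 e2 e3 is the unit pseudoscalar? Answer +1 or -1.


The pseudoscalar I = e1...e_n (product of all n generators) of Cl(p,q) satisfies I^2 = (-1)^(q + n(n-1)/2).
p = 1, q = 2, n = p + q = 3
n(n-1)/2 = 3 * 2 / 2 = 3
Exponent = q + n(n-1)/2 = 2 + 3 = 5
I^2 = (-1)^5 = -1


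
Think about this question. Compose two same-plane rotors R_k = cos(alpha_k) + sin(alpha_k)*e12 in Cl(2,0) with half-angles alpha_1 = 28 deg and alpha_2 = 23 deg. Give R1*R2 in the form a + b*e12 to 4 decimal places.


Same-plane rotors commute and their half-angles add:
R1*R2 = cos(a1 + a2) + sin(a1 + a2)*e12.
a1 + a2 = 28 + 23 = 51 deg
cos(51 deg) = 0.6293
sin(51 deg) = 0.7771
R1*R2 = 0.6293 + 0.7771*e12


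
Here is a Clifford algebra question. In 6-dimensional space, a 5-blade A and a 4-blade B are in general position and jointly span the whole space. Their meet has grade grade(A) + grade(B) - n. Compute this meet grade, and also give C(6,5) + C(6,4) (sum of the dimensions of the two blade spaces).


Meet grade = grade(A) + grade(B) - n
= 5 + 4 - 6 = 3
C(6,5) = 6
C(6,4) = 15
dim_A + dim_B = 6 + 15 = 21


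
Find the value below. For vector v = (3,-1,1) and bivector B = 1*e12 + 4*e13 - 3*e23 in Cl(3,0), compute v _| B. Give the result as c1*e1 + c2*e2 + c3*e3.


Left contraction v _| B = <vB>_1 (grade-1 part of the geometric product vB).
Using e1_|e12 = e2, e2_|e12 = -e1, e1_|e13 = e3, e3_|e13 = -e1, e2_|e23 = e3, e3_|e23 = -e2:
e1 coeff: -v2*b12 - v3*b13 = -(-1)*(1) - (1)*(4) = -3
e2 coeff: v1*b12 - v3*b23 = (3)*(1) - (1)*(-3) = 6
e3 coeff: v1*b13 + v2*b23 = (3)*(4) + (-1)*(-3) = 15
v _| B = -3*e1 + 6*e2 + 15*e3


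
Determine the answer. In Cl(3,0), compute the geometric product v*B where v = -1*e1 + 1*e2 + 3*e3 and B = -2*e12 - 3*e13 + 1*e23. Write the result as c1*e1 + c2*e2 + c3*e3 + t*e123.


vB has grade-1 (vector) and grade-3 (trivector) parts: vB = (v _| B) + (v ^ B).
Vector part <vB>_1:
  e1: -v2*b12 - v3*b13 = -(1)*(-2) - (3)*(-3) = 11
  e2: v1*b12 - v3*b23 = (-1)*(-2) - (3)*(1) = -1
  e3: v1*b13 + v2*b23 = (-1)*(-3) + (1)*(1) = 4
Trivector part <vB>_3:
  e123: v1*b23 - v2*b13 + v3*b12 = (-1)*(1) - (1)*(-3) + (3)*(-2) = -4
vB = 11*e1 - 1*e2 + 4*e3 - 4*e123


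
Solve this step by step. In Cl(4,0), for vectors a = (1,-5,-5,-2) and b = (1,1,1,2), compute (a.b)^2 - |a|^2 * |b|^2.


a . b = 1*1 + (-5)*1 + (-5)*1 + (-2)*2
= 1 + (-5) + (-5) + (-4) = -13
|a|^2 = 1^2 + (-5)^2 + (-5)^2 + (-2)^2 = 55
|b|^2 = 1^2 + 1^2 + 1^2 + 2^2 = 7
(a.b)^2 = (-13)^2 = 169
|a|^2 * |b|^2 = 55 * 7 = 385
Result = 169 - 385 = -216


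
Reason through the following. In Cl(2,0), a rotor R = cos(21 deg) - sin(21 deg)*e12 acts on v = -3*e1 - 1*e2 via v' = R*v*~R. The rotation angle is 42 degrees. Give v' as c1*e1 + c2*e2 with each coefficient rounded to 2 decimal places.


Rotor R = cos(21deg) - sin(21deg)*e12
Rotation angle theta = 2 * 21 = 42 degrees
v' = R*v*~R rotates v by theta.
cos(42deg) = 0.7431, sin(42deg) = 0.6691
v'_1 = -3*cos(42deg) - (-1)*sin(42deg)
= -3*0.7431 - (-1)*0.6691
= -1.56
v'_2 = -3*sin(42deg) + (-1)*cos(42deg)
= -3*0.6691 + (-1)*0.7431
= -2.75
v' = -1.56*e1 - 2.75*e2


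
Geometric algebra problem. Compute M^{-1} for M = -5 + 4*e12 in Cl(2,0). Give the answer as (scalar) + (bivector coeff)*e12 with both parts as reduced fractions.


M = -5 + 4*e12, where e12^2 = -1.
Since M commutes with its reverse ~M = a - b*e12, M * ~M = a^2 - b^2*e12^2 = a^2 + b^2.
So M^{-1} = ~M / (a^2 + b^2) = (a - b*e12)/(a^2 + b^2).
a^2 + b^2 = 25 + 16 = 41
Scalar part = -5/41 = -5/41
Bivector coeff = -4/41 = -4/41
M^{-1} = -5/41 - 4/41*e12


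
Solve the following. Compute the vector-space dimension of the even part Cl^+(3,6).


Even subalgebra dimension = 2^(n-1)
n = 3 + 6 = 9
2^(9 - 1) = 2^8 = 256
Verification: sum of C(9,k) for even k = 1 + 36 + 126 + 84 + 9 = 256
Result = 256


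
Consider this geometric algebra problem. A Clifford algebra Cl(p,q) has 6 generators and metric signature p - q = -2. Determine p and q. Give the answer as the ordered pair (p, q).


We need p + q = 6 and p - q = -2.
Adding: 2p = 6 + (-2) = 4, so p = 2.
Then q = 6 - 2 = 4.
(p, q) = (2, 4)


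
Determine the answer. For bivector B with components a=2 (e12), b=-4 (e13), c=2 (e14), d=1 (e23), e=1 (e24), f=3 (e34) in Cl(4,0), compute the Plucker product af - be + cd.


Plucker relation: af - be + cd
a*f = 2*3 = 6
b*e = (-4)*1 = -4
c*d = 2*1 = 2
af - be + cd = 6 - (-4) + 2
= 12


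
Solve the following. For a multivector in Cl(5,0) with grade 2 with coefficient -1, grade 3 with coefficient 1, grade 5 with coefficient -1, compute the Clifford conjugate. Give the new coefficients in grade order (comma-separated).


Clifford conjugate sign for grade k: (-1)^(k(k+1)/2)
Grade 2: (-1)^(2*3/2) = (-1)^3 = -1, coeff -1 -> 1
Grade 3: (-1)^(3*4/2) = (-1)^6 = 1, coeff 1 -> 1
Grade 5: (-1)^(5*6/2) = (-1)^15 = -1, coeff -1 -> 1
Conjugated coefficients: 1, 1, 1


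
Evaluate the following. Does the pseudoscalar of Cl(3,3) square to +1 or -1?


The pseudoscalar I = e1...e_n (product of all n generators) of Cl(p,q) satisfies I^2 = (-1)^(q + n(n-1)/2).
p = 3, q = 3, n = p + q = 6
n(n-1)/2 = 6 * 5 / 2 = 15
Exponent = q + n(n-1)/2 = 3 + 15 = 18
I^2 = (-1)^18 = +1


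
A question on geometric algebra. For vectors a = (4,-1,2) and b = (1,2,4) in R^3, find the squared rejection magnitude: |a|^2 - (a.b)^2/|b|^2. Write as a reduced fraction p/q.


|a|^2 = 4^2 + (-1)^2 + 2^2 = 21
|b|^2 = 1^2 + 2^2 + 4^2 = 21
a . b = 4*1 + (-1)*2 + 2*4 = 10
(a.b)^2 = 10^2 = 100
|rej|^2 = 21 - 100/21
= (441 - 100)/21
= 341/21
In lowest terms: 341/21


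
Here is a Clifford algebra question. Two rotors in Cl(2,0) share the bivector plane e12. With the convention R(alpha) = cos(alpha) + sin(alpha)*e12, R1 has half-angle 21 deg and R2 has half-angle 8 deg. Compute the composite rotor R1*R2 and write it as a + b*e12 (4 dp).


Same-plane rotors commute and their half-angles add:
R1*R2 = cos(a1 + a2) + sin(a1 + a2)*e12.
a1 + a2 = 21 + 8 = 29 deg
cos(29 deg) = 0.8746
sin(29 deg) = 0.4848
R1*R2 = 0.8746 + 0.4848*e12


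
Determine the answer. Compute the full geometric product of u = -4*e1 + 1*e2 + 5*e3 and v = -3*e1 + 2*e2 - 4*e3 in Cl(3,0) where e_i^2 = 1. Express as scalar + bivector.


In Cl(3,0): e_i^2 = 1, e_ie_j = -e_je_i for i != j.
Scalar part = u . v = (-4)*(-3) + 1*2 + 5*(-4)
= 12 + 2 + (-20) = -6
e12 coeff = (-4)*2 - 1*(-3) = -8 - (-3) = -5
e13 coeff = (-4)*(-4) - 5*(-3) = 16 - (-15) = 31
e23 coeff = 1*(-4) - 5*2 = -4 - 10 = -14
uv = -6 - 5*e12 + 31*e13 - 14*e23


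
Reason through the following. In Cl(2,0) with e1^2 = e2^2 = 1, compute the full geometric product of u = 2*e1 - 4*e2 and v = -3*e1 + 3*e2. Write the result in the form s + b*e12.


Expand: (2*e1 - 4*e2)(-3*e1 + 3*e2)
= 2*(-3)*e1e1 + 2*3*e1e2 + (-4)*(-3)*e2e1 + (-4)*3*e2e2
Using e1^2 = e2^2 = 1, e2e1 = -e1e2:
Scalar part s = 2*(-3) + (-4)*3 = -6 + (-12) = -18
Bivector part b = 2*3 - (-4)*(-3) = 6 - 12 = -6
uv = -18 - 6*e12


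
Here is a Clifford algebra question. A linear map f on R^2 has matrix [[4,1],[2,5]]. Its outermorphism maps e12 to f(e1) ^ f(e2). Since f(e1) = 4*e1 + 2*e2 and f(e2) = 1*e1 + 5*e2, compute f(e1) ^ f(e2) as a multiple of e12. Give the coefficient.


The outermorphism of a linear map f sends e1^e2 to f(e1)^f(e2).
f(e1) = 4*e1 + 2*e2
f(e2) = 1*e1 + 5*e2
f(e1) ^ f(e2) = (4*e1 + 2*e2) ^ (1*e1 + 5*e2)
= 4*5*e12 + 2*1*e21
= (20 - 2)*e12
= 18*e12
Coefficient = 18


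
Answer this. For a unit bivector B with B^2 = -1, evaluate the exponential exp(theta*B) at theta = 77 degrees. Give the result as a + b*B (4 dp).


For a unit bivector B with B^2 = -1, the exponential series gives
e^(theta*B) = cos(theta) + sin(theta)*B (the GA analogue of Euler's formula).
theta = 77 degrees = 1.343904 rad
cos(77 deg) = 0.2250
sin(77 deg) = 0.9744
exp(theta*B) = 0.2250 + 0.9744*B


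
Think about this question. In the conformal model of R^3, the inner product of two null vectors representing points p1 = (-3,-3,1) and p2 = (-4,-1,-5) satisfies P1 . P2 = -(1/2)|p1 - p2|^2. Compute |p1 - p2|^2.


p1 - p2 = (1, -2, 6)
|p1 - p2|^2 = 1^2 + (-2)^2 + 6^2
= 1 + 4 + 36
= 41


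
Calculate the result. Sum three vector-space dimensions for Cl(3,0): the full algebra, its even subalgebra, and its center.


n = 3 + 0 = 3
Total dim = 2^3 = 8
Even subalgebra dim = 2^2 = 4
n is odd, so center dim = 2
Sum = 8 + 4 + 2 = 14


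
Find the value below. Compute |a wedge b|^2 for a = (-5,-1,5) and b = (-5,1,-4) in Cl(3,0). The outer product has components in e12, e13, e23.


a wedge b = (a1*b2 - a2*b1)*e12 + (a1*b3 - a3*b1)*e13 + (a2*b3 - a3*b2)*e23
e12 coeff: (-5)*1 - (-1)*(-5) = -5 - 5 = -10
e13 coeff: (-5)*(-4) - 5*(-5) = 20 - (-25) = 45
e23 coeff: (-1)*(-4) - 5*1 = 4 - 5 = -1
|a wedge b|^2 = (-10)^2 + 45^2 + (-1)^2
= 100 + 2025 + 1
= 2126


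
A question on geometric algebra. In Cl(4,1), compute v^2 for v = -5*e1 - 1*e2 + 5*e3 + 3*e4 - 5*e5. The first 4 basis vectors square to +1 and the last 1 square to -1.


v^2 = sum of c_i^2 * e_i^2
Positive signature terms (e_i^2 = +1): (-5)^2 + (-1)^2 + 5^2 + 3^2 = 60
Negative signature terms (e_j^2 = -1): (-5)^2 = 25
v^2 = 60 - 25 = 35


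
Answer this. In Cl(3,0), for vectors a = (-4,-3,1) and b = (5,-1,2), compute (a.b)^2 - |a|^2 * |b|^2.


a . b = (-4)*5 + (-3)*(-1) + 1*2
= -20 + 3 + 2 = -15
|a|^2 = (-4)^2 + (-3)^2 + 1^2 = 26
|b|^2 = 5^2 + (-1)^2 + 2^2 = 30
(a.b)^2 = (-15)^2 = 225
|a|^2 * |b|^2 = 26 * 30 = 780
Result = 225 - 780 = -555


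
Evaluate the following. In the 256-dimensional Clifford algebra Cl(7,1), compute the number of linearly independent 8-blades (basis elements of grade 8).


Number of grade-k basis blades in Cl(p,q) with n = p + q is C(n, k).
n = 7 + 1 = 8
C(8, 8) = 8! / (8! * 0!)
= 40320 / (40320 * 1)
= 1


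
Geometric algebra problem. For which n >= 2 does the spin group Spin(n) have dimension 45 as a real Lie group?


dim Spin(n) = dim so(n) = n(n-1)/2.
Solve n(n-1)/2 = 45, i.e. n^2 - n - 90 = 0.
Discriminant = 1 + 8*45 = 361
n = (1 + sqrt(361))/2 = (1 + 19)/2 = 10


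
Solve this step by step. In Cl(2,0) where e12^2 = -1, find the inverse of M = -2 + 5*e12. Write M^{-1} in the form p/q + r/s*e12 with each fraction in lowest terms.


M = -2 + 5*e12, where e12^2 = -1.
Since M commutes with its reverse ~M = a - b*e12, M * ~M = a^2 - b^2*e12^2 = a^2 + b^2.
So M^{-1} = ~M / (a^2 + b^2) = (a - b*e12)/(a^2 + b^2).
a^2 + b^2 = 4 + 25 = 29
Scalar part = -2/29 = -2/29
Bivector coeff = -5/29 = -5/29
M^{-1} = -2/29 - 5/29*e12


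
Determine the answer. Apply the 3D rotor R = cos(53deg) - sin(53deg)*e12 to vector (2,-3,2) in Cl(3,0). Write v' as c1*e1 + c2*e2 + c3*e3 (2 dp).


Rotor R = cos(53deg) - sin(53deg)*e12
Rotation angle theta = 2 * 53 = 106 degrees in the e12 plane (e1 -> e2).
The component perpendicular to the plane (e3) is invariant: v'_3 = v3 = 2.00
cos(106deg) = -0.2756, sin(106deg) = 0.9613
v'_1 = v1*cos(theta) - v2*sin(theta) = 2*(-0.2756) - (-3)*0.9613 = 2.33
v'_2 = v1*sin(theta) + v2*cos(theta) = 2*0.9613 + (-3)*(-0.2756) = 2.75
v' = 2.33*e1 + 2.75*e2 + 2.00*e3


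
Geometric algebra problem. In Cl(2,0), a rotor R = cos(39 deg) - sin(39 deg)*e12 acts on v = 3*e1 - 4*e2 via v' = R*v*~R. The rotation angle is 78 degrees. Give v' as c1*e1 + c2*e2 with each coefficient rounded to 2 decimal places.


Rotor R = cos(39deg) - sin(39deg)*e12
Rotation angle theta = 2 * 39 = 78 degrees
v' = R*v*~R rotates v by theta.
cos(78deg) = 0.2079, sin(78deg) = 0.9781
v'_1 = 3*cos(78deg) - (-4)*sin(78deg)
= 3*0.2079 - (-4)*0.9781
= 4.54
v'_2 = 3*sin(78deg) + (-4)*cos(78deg)
= 3*0.9781 + (-4)*0.2079
= 2.10
v' = 4.54*e1 + 2.10*e2


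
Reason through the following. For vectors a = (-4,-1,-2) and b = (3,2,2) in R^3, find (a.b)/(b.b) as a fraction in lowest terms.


Projection coefficient = (a . b) / (b . b)
a . b = (-4)*3 + (-1)*2 + (-2)*2
= -12 + (-2) + (-4) = -18
b . b = 3^2 + 2^2 + 2^2
= 9 + 4 + 4 = 17
Coefficient = -18/17
In lowest terms: -18/17


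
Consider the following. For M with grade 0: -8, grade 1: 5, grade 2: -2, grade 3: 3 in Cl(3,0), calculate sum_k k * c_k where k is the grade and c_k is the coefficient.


Grade-weighted sum = sum of grade_k * coefficient_k
0*(-8) = 0
1*5 = 5
2*(-2) = -4
3*3 = 9
Total = 0 + 5 + (-4) + 9 = 10


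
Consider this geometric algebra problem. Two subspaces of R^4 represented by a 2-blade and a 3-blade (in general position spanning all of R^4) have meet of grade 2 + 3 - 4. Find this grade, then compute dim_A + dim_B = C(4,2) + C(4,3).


Meet grade = grade(A) + grade(B) - n
= 2 + 3 - 4 = 1
C(4,2) = 6
C(4,3) = 4
dim_A + dim_B = 6 + 4 = 10


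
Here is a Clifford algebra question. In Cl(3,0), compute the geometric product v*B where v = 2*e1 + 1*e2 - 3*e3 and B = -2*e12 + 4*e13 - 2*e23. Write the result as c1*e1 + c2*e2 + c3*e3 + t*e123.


vB has grade-1 (vector) and grade-3 (trivector) parts: vB = (v _| B) + (v ^ B).
Vector part <vB>_1:
  e1: -v2*b12 - v3*b13 = -(1)*(-2) - (-3)*(4) = 14
  e2: v1*b12 - v3*b23 = (2)*(-2) - (-3)*(-2) = -10
  e3: v1*b13 + v2*b23 = (2)*(4) + (1)*(-2) = 6
Trivector part <vB>_3:
  e123: v1*b23 - v2*b13 + v3*b12 = (2)*(-2) - (1)*(4) + (-3)*(-2) = -2
vB = 14*e1 - 10*e2 + 6*e3 - 2*e123


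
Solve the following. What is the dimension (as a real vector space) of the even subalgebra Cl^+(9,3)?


Even subalgebra dimension = 2^(n-1)
n = 9 + 3 = 12
2^(12 - 1) = 2^11 = 2048
Verification: sum of C(12,k) for even k = 1 + 66 + 495 + 924 + 495 + 66 + 1 = 2048
Result = 2048


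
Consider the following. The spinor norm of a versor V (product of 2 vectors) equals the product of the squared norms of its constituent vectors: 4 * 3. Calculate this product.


Spinor norm N(V) = |v1|^2 * |v2|^2 * ... * |v2|^2
= 4 * 3
Running product: 4, 12
N(V) = 12


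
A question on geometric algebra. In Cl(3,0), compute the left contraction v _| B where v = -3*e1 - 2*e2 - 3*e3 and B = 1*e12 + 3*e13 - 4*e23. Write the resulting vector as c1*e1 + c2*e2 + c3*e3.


Left contraction v _| B = <vB>_1 (grade-1 part of the geometric product vB).
Using e1_|e12 = e2, e2_|e12 = -e1, e1_|e13 = e3, e3_|e13 = -e1, e2_|e23 = e3, e3_|e23 = -e2:
e1 coeff: -v2*b12 - v3*b13 = -(-2)*(1) - (-3)*(3) = 11
e2 coeff: v1*b12 - v3*b23 = (-3)*(1) - (-3)*(-4) = -15
e3 coeff: v1*b13 + v2*b23 = (-3)*(3) + (-2)*(-4) = -1
v _| B = 11*e1 - 15*e2 - 1*e3


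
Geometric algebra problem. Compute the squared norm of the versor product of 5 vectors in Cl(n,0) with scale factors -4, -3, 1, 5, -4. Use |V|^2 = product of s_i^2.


Each vector v_i has |v_i|^2 = s_i^2
Squared scales: (-4)^2 = 16, (-3)^2 = 9, 1^2 = 1, 5^2 = 25, (-4)^2 = 16
|V|^2 = 16 * 9 * 1 * 25 * 16
= 57600


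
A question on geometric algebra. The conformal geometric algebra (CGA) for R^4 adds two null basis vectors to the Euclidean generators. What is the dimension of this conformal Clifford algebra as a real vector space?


The conformal model of R^4 uses Cl(5,1): the 4 Euclidean generators plus two extra orthogonal generators e+ (e+^2 = +1) and e- (e-^2 = -1), from which the null vectors e0, einf are built.
Number of generators m = 4 + 2 = 6.
dim Cl(p,q) = 2^m = 2^6 = 64


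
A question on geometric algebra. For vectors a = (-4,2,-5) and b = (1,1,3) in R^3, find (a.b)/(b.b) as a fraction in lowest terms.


Projection coefficient = (a . b) / (b . b)
a . b = (-4)*1 + 2*1 + (-5)*3
= -4 + 2 + (-15) = -17
b . b = 1^2 + 1^2 + 3^2
= 1 + 1 + 9 = 11
Coefficient = -17/11
In lowest terms: -17/11


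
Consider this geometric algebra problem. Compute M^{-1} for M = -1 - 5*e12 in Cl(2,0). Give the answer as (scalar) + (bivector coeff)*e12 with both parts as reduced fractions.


M = -1 - 5*e12, where e12^2 = -1.
Since M commutes with its reverse ~M = a - b*e12, M * ~M = a^2 - b^2*e12^2 = a^2 + b^2.
So M^{-1} = ~M / (a^2 + b^2) = (a - b*e12)/(a^2 + b^2).
a^2 + b^2 = 1 + 25 = 26
Scalar part = -1/26 = -1/26
Bivector coeff = 5/26 = 5/26
M^{-1} = -1/26 + 5/26*e12


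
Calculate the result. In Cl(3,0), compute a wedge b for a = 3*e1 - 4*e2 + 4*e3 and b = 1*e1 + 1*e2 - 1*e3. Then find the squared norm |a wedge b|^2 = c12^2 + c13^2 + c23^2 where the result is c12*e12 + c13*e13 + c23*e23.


a wedge b = (a1*b2 - a2*b1)*e12 + (a1*b3 - a3*b1)*e13 + (a2*b3 - a3*b2)*e23
e12 coeff: 3*1 - (-4)*1 = 3 - (-4) = 7
e13 coeff: 3*(-1) - 4*1 = -3 - 4 = -7
e23 coeff: (-4)*(-1) - 4*1 = 4 - 4 = 0
|a wedge b|^2 = 7^2 + (-7)^2 + 0^2
= 49 + 49 + 0
= 98


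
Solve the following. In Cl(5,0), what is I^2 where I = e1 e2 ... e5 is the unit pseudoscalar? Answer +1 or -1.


The pseudoscalar I = e1...e_n (product of all n generators) of Cl(p,q) satisfies I^2 = (-1)^(q + n(n-1)/2).
p = 5, q = 0, n = p + q = 5
n(n-1)/2 = 5 * 4 / 2 = 10
Exponent = q + n(n-1)/2 = 0 + 10 = 10
I^2 = (-1)^10 = +1


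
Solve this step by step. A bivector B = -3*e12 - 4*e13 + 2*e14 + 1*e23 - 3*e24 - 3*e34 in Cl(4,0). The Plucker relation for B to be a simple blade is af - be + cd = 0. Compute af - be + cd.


Plucker relation: af - be + cd
a*f = (-3)*(-3) = 9
b*e = (-4)*(-3) = 12
c*d = 2*1 = 2
af - be + cd = 9 - 12 + 2
= -1


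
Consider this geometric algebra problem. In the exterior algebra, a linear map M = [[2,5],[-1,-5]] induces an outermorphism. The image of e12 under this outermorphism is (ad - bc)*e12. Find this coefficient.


The outermorphism of a linear map f sends e1^e2 to f(e1)^f(e2).
f(e1) = 2*e1 - 1*e2
f(e2) = 5*e1 - 5*e2
f(e1) ^ f(e2) = (2*e1 - 1*e2) ^ (5*e1 - 5*e2)
= 2*(-5)*e12 + (-1)*5*e21
= (-10 - (-5))*e12
= -5*e12
Coefficient = -5


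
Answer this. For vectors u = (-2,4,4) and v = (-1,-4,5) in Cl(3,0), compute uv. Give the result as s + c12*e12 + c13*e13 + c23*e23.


In Cl(3,0): e_i^2 = 1, e_ie_j = -e_je_i for i != j.
Scalar part = u . v = (-2)*(-1) + 4*(-4) + 4*5
= 2 + (-16) + 20 = 6
e12 coeff = (-2)*(-4) - 4*(-1) = 8 - (-4) = 12
e13 coeff = (-2)*5 - 4*(-1) = -10 - (-4) = -6
e23 coeff = 4*5 - 4*(-4) = 20 - (-16) = 36
uv = 6 + 12*e12 - 6*e13 + 36*e23


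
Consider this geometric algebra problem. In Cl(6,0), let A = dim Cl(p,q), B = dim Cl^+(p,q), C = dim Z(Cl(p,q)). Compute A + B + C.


n = 6 + 0 = 6
Total dim = 2^6 = 64
Even subalgebra dim = 2^5 = 32
n is even, so center dim = 1
Sum = 64 + 32 + 1 = 97


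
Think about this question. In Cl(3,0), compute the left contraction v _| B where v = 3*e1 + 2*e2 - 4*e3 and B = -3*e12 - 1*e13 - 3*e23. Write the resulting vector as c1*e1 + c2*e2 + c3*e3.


Left contraction v _| B = <vB>_1 (grade-1 part of the geometric product vB).
Using e1_|e12 = e2, e2_|e12 = -e1, e1_|e13 = e3, e3_|e13 = -e1, e2_|e23 = e3, e3_|e23 = -e2:
e1 coeff: -v2*b12 - v3*b13 = -(2)*(-3) - (-4)*(-1) = 2
e2 coeff: v1*b12 - v3*b23 = (3)*(-3) - (-4)*(-3) = -21
e3 coeff: v1*b13 + v2*b23 = (3)*(-1) + (2)*(-3) = -9
v _| B = 2*e1 - 21*e2 - 9*e3


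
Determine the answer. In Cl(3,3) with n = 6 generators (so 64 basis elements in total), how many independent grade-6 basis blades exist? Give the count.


Number of grade-k basis blades in Cl(p,q) with n = p + q is C(n, k).
n = 3 + 3 = 6
C(6, 6) = 6! / (6! * 0!)
= 720 / (720 * 1)
= 1


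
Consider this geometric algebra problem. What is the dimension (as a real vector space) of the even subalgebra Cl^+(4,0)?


Even subalgebra dimension = 2^(n-1)
n = 4 + 0 = 4
2^(4 - 1) = 2^3 = 8
Verification: sum of C(4,k) for even k = 1 + 6 + 1 = 8
Result = 8


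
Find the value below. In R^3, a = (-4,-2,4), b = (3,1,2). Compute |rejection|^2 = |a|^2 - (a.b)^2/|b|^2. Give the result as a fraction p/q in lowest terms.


|a|^2 = (-4)^2 + (-2)^2 + 4^2 = 36
|b|^2 = 3^2 + 1^2 + 2^2 = 14
a . b = (-4)*3 + (-2)*1 + 4*2 = -6
(a.b)^2 = (-6)^2 = 36
|rej|^2 = 36 - 36/14
= (504 - 36)/14
= 468/14
In lowest terms: 234/7


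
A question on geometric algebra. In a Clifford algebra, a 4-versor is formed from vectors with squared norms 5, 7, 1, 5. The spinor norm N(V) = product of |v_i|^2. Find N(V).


Spinor norm N(V) = |v1|^2 * |v2|^2 * ... * |v4|^2
= 5 * 7 * 1 * 5
Running product: 5, 35, 35, 175
N(V) = 175


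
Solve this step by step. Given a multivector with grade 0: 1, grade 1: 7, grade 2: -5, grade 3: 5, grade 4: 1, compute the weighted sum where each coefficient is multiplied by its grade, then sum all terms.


Grade-weighted sum = sum of grade_k * coefficient_k
0*1 = 0
1*7 = 7
2*(-5) = -10
3*5 = 15
4*1 = 4
Total = 0 + 7 + (-10) + 15 + 4 = 16


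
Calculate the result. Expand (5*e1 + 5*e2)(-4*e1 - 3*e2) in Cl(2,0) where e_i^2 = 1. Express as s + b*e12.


Expand: (5*e1 + 5*e2)(-4*e1 - 3*e2)
= 5*(-4)*e1e1 + 5*(-3)*e1e2 + 5*(-4)*e2e1 + 5*(-3)*e2e2
Using e1^2 = e2^2 = 1, e2e1 = -e1e2:
Scalar part s = 5*(-4) + 5*(-3) = -20 + (-15) = -35
Bivector part b = 5*(-3) - 5*(-4) = -15 - (-20) = 5
uv = -35 + 5*e12


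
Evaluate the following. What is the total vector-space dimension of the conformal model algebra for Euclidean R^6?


The conformal model of R^6 uses Cl(7,1): the 6 Euclidean generators plus two extra orthogonal generators e+ (e+^2 = +1) and e- (e-^2 = -1), from which the null vectors e0, einf are built.
Number of generators m = 6 + 2 = 8.
dim Cl(p,q) = 2^m = 2^8 = 256


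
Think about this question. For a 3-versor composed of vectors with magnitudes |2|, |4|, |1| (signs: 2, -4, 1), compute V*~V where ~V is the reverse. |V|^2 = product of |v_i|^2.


Each vector v_i has |v_i|^2 = s_i^2
Squared scales: 2^2 = 4, (-4)^2 = 16, 1^2 = 1
|V|^2 = 4 * 16 * 1
= 64


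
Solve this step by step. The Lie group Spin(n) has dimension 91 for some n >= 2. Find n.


dim Spin(n) = dim so(n) = n(n-1)/2.
Solve n(n-1)/2 = 91, i.e. n^2 - n - 182 = 0.
Discriminant = 1 + 8*91 = 729
n = (1 + sqrt(729))/2 = (1 + 27)/2 = 14
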